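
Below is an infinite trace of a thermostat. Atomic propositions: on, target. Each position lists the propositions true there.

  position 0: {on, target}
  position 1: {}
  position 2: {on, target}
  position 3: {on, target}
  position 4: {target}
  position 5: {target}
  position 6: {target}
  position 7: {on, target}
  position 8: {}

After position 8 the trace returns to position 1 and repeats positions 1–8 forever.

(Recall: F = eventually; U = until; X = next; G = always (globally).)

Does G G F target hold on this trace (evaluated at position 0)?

Holds

G F target holds at every position 0..8, and those are all positions ever visited, so G G F target holds.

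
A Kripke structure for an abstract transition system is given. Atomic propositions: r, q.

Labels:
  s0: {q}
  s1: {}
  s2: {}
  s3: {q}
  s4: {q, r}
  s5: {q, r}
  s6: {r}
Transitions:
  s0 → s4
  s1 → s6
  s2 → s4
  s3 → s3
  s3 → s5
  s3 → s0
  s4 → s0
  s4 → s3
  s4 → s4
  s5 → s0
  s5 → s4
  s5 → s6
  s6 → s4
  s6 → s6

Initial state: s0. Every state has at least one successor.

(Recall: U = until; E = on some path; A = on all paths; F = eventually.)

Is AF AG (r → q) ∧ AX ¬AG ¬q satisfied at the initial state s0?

States satisfying AG (r → q): ∅.
States satisfying AF AG (r → q): ∅.
States satisfying ¬AG ¬q: {s0, s1, s2, s3, s4, s5, s6}.
States satisfying AX ¬AG ¬q: {s0, s1, s2, s3, s4, s5, s6}.
States satisfying AF AG (r → q) ∧ AX ¬AG ¬q: ∅.
s0 ∉ Sat(AF AG (r → q) ∧ AX ¬AG ¬q).

Does not hold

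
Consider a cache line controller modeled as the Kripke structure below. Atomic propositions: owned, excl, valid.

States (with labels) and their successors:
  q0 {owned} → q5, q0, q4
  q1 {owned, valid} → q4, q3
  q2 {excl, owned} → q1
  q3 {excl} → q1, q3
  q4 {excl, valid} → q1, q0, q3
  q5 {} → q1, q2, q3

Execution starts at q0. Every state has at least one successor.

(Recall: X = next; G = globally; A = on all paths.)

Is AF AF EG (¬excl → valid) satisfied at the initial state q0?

States satisfying AF EG (¬excl → valid): {q1, q2, q3, q4, q5}.
States satisfying AF AF EG (¬excl → valid): {q1, q2, q3, q4, q5}.
There is a path from q0 along which AF EG (¬excl → valid) never holds.
q0 ∉ Sat(AF AF EG (¬excl → valid)).

No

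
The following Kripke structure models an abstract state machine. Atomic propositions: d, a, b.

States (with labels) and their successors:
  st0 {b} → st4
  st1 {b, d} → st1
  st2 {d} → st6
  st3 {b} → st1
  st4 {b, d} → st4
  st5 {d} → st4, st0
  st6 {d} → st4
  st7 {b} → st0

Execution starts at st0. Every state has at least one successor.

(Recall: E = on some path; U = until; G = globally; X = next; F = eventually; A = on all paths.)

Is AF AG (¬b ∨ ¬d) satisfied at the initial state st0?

States satisfying AG (¬b ∨ ¬d): ∅.
States satisfying AF AG (¬b ∨ ¬d): ∅.
There is a path from st0 along which AG (¬b ∨ ¬d) never holds.
st0 ∉ Sat(AF AG (¬b ∨ ¬d)).

Does not hold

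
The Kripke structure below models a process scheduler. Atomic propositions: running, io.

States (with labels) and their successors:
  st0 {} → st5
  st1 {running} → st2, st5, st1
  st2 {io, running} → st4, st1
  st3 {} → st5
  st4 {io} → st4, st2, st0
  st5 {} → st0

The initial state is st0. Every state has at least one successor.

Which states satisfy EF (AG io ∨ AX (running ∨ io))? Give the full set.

States satisfying AG io ∨ AX (running ∨ io): {st2}.
States satisfying EF (AG io ∨ AX (running ∨ io)): {st1, st2, st4}.

{st1, st2, st4}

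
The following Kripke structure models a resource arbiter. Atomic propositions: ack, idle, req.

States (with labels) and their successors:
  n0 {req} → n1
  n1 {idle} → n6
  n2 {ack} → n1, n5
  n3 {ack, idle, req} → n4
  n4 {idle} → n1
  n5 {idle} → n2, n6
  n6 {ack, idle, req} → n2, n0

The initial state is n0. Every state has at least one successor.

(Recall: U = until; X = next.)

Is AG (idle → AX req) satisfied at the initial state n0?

States satisfying idle → AX req: {n0, n1, n2}.
States satisfying AG (idle → AX req): ∅.
n5 is reachable from n0 and violates idle → AX req, so AG fails at n0.
n0 ∉ Sat(AG (idle → AX req)).

Violated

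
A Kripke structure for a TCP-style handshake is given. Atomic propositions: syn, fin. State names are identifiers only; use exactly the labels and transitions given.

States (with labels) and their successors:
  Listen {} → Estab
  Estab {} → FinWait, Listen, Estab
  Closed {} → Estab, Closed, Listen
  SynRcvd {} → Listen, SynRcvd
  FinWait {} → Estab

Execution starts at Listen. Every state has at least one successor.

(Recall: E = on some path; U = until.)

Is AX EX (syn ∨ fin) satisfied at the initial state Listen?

States satisfying EX (syn ∨ fin): ∅.
States satisfying AX EX (syn ∨ fin): ∅.
Listen ∉ Sat(AX EX (syn ∨ fin)).

No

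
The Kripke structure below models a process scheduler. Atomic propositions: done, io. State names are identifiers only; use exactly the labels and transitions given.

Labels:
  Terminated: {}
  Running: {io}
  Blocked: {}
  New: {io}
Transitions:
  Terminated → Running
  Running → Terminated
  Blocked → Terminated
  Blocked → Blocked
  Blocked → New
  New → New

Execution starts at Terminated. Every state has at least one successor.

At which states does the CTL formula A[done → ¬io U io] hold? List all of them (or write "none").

{Terminated, Running, New}

States satisfying done → ¬io: {Terminated, Running, Blocked, New}.
States satisfying io: {Running, New}.
States satisfying A[done → ¬io U io]: {Terminated, Running, New}.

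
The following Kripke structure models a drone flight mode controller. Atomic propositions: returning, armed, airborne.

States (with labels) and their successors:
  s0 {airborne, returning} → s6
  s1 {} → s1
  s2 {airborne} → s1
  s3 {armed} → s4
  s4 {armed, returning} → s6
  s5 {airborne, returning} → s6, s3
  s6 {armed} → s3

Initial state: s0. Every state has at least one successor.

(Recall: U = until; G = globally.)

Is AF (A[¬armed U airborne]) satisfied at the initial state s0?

States satisfying A[¬armed U airborne]: {s0, s2, s5}.
States satisfying AF (A[¬armed U airborne]): {s0, s2, s5}.
s0 ∈ Sat(AF (A[¬armed U airborne])).

Holds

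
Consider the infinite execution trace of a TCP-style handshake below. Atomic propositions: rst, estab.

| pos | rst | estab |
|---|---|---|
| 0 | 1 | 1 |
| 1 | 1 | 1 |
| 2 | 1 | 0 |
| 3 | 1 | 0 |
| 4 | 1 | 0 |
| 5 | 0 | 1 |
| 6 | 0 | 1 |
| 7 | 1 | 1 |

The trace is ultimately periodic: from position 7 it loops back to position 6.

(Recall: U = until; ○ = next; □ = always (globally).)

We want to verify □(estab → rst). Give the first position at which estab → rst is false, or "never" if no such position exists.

5

Check estab → rst at each position in order: 0 ✓, 1 ✓, 2 ✓, 3 ✓, 4 ✓.
At position 5 the labels are {estab}, so estab → rst is false there. This is the first violation.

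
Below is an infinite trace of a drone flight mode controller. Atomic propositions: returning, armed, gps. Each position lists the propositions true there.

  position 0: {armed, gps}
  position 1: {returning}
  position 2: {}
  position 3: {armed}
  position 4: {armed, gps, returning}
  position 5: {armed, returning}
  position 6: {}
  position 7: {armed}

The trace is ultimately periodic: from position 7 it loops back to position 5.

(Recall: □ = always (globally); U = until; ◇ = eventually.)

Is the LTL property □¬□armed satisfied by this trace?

¬□armed holds at every position 0..7, and those are all positions ever visited, so □¬□armed holds.

Satisfied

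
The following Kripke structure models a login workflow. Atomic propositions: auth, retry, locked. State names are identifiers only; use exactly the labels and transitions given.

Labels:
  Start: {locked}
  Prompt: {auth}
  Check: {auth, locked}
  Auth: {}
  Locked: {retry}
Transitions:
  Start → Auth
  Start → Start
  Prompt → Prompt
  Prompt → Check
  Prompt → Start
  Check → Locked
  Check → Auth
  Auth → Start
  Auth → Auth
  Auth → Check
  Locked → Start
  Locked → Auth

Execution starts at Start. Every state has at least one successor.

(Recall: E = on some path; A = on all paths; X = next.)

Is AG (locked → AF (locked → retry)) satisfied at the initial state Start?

States satisfying locked → AF (locked → retry): {Prompt, Check, Auth, Locked}.
States satisfying AG (locked → AF (locked → retry)): ∅.
Start is reachable from Start and violates locked → AF (locked → retry), so AG fails at Start.
Start ∉ Sat(AG (locked → AF (locked → retry))).

Violated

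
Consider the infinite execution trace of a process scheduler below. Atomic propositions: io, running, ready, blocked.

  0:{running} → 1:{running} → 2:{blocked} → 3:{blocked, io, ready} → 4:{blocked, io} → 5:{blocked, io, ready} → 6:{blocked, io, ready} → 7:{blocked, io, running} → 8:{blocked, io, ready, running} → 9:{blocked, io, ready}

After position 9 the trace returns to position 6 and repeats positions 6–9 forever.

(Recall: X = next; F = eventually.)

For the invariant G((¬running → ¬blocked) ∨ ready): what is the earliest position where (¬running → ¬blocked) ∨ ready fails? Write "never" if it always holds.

2

Check (¬running → ¬blocked) ∨ ready at each position in order: 0 ✓, 1 ✓.
At position 2 the labels are {blocked}, so (¬running → ¬blocked) ∨ ready is false there. This is the first violation.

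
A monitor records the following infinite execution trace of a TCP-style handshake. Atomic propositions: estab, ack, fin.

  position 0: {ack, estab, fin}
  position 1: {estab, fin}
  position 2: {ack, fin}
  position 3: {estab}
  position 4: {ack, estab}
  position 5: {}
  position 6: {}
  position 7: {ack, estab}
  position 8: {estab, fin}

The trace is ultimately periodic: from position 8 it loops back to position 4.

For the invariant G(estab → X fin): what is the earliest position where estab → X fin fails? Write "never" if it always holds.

3

Check estab → X fin at each position in order: 0 ✓, 1 ✓, 2 ✓.
At position 3 the labels are {estab} and the next position 4 has {ack, estab}, so estab → X fin is false there. This is the first violation.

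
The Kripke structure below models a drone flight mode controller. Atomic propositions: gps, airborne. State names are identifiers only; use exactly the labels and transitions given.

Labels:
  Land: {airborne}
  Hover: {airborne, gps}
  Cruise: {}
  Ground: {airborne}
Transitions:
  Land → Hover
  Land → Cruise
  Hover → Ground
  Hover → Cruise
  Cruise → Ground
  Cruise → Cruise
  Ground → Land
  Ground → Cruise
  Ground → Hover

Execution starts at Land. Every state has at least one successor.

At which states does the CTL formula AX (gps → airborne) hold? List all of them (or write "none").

{Land, Hover, Cruise, Ground}

States satisfying gps → airborne: {Land, Hover, Cruise, Ground}.
States satisfying AX (gps → airborne): {Land, Hover, Cruise, Ground}.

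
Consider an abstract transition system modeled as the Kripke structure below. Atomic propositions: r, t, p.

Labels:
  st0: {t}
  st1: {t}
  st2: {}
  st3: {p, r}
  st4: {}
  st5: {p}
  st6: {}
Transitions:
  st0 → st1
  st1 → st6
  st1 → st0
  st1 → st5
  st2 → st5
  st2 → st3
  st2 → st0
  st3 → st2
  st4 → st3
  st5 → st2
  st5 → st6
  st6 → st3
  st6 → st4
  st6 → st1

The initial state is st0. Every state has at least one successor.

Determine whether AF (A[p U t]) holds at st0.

Yes

States satisfying A[p U t]: {st0, st1}.
States satisfying AF (A[p U t]): {st0, st1}.
st0 ∈ Sat(AF (A[p U t])).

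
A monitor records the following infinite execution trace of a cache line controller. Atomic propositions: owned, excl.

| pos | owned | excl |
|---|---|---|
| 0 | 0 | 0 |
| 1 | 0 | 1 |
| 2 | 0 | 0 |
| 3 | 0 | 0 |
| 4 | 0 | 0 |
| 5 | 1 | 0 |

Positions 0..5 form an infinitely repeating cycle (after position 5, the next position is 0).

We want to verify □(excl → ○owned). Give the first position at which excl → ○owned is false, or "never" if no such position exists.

1

Check excl → ○owned at each position in order: 0 ✓.
At position 1 the labels are {excl} and the next position 2 has {}, so excl → ○owned is false there. This is the first violation.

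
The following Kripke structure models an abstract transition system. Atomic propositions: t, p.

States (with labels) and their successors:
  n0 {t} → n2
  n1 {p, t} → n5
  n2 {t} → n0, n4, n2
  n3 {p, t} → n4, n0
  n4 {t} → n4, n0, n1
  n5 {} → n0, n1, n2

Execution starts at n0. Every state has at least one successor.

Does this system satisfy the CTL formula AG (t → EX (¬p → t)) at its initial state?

States satisfying t → EX (¬p → t): {n0, n2, n3, n4, n5}.
States satisfying AG (t → EX (¬p → t)): ∅.
n1 is reachable from n0 and violates t → EX (¬p → t), so AG fails at n0.
n0 ∉ Sat(AG (t → EX (¬p → t))).

Does not hold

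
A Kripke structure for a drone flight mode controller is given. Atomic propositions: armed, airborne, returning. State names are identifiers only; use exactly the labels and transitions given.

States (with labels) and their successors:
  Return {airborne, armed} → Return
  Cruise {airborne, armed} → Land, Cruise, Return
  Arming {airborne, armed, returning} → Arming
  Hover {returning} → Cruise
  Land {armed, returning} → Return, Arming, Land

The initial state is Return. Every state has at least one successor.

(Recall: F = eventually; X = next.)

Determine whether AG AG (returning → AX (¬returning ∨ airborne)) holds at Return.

States satisfying AG (returning → AX (¬returning ∨ airborne)): {Return, Arming}.
States satisfying AG AG (returning → AX (¬returning ∨ airborne)): {Return, Arming}.
Every state reachable from Return satisfies AG (returning → AX (¬returning ∨ airborne)).
Return ∈ Sat(AG AG (returning → AX (¬returning ∨ airborne))).

Holds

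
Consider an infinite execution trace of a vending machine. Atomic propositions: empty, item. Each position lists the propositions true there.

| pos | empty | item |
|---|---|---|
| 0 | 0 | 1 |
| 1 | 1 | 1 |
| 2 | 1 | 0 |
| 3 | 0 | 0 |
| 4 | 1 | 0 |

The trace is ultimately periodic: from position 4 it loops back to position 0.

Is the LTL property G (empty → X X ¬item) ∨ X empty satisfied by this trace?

empty → X X ¬item must hold at every position from 0 onward. It fails at position 4, so G (empty → X X ¬item) is false.
Positions where empty holds: 1, 2, 4.
Check X X ¬item at each: 1→ok, 2→ok, 4→fails.
The position after 0 is 1; empty is true there.
At position 0: G (empty → X X ¬item) is false; X empty is true; so G (empty → X X ¬item) ∨ X empty is true.

Satisfied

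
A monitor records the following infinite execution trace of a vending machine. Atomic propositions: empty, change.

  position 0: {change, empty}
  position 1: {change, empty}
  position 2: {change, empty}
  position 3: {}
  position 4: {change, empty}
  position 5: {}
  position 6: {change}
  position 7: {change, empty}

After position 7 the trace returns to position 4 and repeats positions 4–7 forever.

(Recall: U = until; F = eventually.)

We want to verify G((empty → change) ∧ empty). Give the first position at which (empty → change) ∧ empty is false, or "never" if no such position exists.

Check (empty → change) ∧ empty at each position in order: 0 ✓, 1 ✓, 2 ✓.
At position 3 the labels are {}, so (empty → change) ∧ empty is false there. This is the first violation.

3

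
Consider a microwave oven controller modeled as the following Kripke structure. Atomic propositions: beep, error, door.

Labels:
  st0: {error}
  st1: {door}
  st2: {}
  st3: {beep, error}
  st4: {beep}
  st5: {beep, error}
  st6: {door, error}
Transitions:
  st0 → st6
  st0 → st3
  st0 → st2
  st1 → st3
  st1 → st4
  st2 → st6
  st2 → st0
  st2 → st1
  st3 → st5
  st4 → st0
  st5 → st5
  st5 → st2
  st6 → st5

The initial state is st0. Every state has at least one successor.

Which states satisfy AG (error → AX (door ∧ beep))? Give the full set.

none

States satisfying error → AX (door ∧ beep): {st1, st2, st4}.
States satisfying AG (error → AX (door ∧ beep)): ∅.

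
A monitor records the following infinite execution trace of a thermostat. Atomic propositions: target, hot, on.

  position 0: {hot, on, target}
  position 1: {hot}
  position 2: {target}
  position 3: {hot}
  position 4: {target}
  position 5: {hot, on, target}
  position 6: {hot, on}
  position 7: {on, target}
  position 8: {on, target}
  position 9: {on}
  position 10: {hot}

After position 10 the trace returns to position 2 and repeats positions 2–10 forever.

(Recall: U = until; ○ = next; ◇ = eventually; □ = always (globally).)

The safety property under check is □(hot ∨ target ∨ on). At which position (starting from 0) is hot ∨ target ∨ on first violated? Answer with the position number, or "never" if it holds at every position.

never

hot ∨ target ∨ on holds at every position 0..10, and those are all the positions the trace ever visits, so the invariant □(hot ∨ target ∨ on) is never violated.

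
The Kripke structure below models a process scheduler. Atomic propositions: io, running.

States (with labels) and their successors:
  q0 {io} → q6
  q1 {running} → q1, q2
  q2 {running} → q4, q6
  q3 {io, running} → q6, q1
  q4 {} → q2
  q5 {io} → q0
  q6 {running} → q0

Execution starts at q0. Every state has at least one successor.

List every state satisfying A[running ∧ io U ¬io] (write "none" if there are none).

{q1, q2, q3, q4, q6}

States satisfying running ∧ io: {q3}.
States satisfying ¬io: {q1, q2, q4, q6}.
States satisfying A[running ∧ io U ¬io]: {q1, q2, q3, q4, q6}.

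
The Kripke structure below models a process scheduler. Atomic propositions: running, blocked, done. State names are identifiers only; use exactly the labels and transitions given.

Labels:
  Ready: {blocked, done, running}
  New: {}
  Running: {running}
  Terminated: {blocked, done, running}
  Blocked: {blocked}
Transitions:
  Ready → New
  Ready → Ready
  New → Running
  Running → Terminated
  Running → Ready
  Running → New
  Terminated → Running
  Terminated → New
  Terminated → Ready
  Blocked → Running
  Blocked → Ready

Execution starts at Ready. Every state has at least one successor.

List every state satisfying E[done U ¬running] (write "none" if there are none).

States satisfying done: {Ready, Terminated}.
States satisfying ¬running: {New, Blocked}.
States satisfying E[done U ¬running]: {Ready, New, Terminated, Blocked}.

{Ready, New, Terminated, Blocked}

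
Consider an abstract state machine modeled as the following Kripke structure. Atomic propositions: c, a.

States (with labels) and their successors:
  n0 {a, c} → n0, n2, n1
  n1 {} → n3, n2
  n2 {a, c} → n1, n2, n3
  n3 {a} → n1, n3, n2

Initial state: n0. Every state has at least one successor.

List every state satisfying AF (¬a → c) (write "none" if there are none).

{n0, n1, n2, n3}

States satisfying ¬a → c: {n0, n2, n3}.
States satisfying AF (¬a → c): {n0, n1, n2, n3}.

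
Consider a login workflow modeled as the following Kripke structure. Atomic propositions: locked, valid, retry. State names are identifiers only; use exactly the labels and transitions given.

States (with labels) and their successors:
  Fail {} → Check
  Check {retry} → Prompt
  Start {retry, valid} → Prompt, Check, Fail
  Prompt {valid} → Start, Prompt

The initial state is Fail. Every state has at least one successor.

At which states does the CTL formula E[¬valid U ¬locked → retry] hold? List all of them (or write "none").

States satisfying ¬valid: {Fail, Check}.
States satisfying ¬locked → retry: {Check, Start}.
States satisfying E[¬valid U ¬locked → retry]: {Fail, Check, Start}.

{Fail, Check, Start}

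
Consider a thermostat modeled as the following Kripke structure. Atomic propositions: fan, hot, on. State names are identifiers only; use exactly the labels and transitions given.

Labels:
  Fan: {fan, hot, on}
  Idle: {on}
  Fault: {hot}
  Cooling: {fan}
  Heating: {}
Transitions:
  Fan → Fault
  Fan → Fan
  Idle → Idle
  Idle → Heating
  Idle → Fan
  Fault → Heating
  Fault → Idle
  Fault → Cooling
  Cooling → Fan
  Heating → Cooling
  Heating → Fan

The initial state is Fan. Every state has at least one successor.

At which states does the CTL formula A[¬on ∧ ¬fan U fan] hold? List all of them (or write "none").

States satisfying ¬on ∧ ¬fan: {Fault, Heating}.
States satisfying fan: {Fan, Cooling}.
States satisfying A[¬on ∧ ¬fan U fan]: {Fan, Cooling, Heating}.

{Fan, Cooling, Heating}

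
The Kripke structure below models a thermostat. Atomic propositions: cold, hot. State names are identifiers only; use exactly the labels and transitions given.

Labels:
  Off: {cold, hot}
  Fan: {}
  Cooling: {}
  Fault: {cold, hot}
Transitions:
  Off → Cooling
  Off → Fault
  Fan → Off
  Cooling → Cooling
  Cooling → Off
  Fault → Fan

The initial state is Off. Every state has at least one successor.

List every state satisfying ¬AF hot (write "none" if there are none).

States satisfying hot: {Off, Fault}.
States satisfying AF hot: {Off, Fan, Fault}.
States satisfying ¬AF hot: {Cooling}.

{Cooling}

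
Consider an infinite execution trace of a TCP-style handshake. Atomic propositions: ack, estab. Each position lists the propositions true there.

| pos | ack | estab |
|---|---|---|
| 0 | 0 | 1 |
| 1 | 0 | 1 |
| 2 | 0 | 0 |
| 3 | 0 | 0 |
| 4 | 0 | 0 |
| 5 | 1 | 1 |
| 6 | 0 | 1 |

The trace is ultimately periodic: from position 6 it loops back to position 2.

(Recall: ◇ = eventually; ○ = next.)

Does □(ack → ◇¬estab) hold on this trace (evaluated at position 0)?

Satisfied

ack → ◇¬estab holds at every position 0..6, and those are all positions ever visited, so □(ack → ◇¬estab) holds.
Positions where ack holds: 5.
Check ◇¬estab at each: 5→ok.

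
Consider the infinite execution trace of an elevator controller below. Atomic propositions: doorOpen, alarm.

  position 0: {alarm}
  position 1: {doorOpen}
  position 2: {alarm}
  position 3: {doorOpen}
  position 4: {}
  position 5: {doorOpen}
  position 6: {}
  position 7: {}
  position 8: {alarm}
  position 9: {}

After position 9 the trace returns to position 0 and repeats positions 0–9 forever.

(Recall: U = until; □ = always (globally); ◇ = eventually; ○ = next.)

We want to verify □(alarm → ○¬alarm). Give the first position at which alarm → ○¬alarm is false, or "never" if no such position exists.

alarm → ○¬alarm holds at every position 0..9, and those are all the positions the trace ever visits, so the invariant □(alarm → ○¬alarm) is never violated.

never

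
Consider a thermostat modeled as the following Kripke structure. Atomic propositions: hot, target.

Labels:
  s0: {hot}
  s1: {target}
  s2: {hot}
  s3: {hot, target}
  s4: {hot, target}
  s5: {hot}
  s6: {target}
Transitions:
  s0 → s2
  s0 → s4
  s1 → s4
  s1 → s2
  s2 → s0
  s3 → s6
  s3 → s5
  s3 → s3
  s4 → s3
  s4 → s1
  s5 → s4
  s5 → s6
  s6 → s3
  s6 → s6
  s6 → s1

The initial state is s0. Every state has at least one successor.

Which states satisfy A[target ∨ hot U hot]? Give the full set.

States satisfying target ∨ hot: {s0, s1, s2, s3, s4, s5, s6}.
States satisfying hot: {s0, s2, s3, s4, s5}.
States satisfying A[target ∨ hot U hot]: {s0, s1, s2, s3, s4, s5}.

{s0, s1, s2, s3, s4, s5}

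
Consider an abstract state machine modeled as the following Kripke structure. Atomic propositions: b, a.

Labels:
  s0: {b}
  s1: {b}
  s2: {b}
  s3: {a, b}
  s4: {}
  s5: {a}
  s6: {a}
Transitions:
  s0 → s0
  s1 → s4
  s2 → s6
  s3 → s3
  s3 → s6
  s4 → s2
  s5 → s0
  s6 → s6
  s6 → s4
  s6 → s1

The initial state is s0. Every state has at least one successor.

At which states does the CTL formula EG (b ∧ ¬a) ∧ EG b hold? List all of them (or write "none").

{s0}

States satisfying b ∧ ¬a: {s0, s1, s2}.
States satisfying EG (b ∧ ¬a): {s0}.
States satisfying b: {s0, s1, s2, s3}.
States satisfying EG b: {s0, s3}.
States satisfying EG (b ∧ ¬a) ∧ EG b: {s0}.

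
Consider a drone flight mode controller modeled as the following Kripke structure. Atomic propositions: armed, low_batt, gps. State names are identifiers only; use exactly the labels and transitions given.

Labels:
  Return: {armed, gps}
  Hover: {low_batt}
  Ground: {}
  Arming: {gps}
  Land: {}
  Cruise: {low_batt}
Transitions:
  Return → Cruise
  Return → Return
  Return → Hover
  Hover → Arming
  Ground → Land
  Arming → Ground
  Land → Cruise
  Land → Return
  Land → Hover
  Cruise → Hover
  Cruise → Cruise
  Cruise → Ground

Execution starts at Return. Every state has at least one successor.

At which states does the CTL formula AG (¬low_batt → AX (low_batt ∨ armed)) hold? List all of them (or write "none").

none

States satisfying ¬low_batt → AX (low_batt ∨ armed): {Return, Hover, Land, Cruise}.
States satisfying AG (¬low_batt → AX (low_batt ∨ armed)): ∅.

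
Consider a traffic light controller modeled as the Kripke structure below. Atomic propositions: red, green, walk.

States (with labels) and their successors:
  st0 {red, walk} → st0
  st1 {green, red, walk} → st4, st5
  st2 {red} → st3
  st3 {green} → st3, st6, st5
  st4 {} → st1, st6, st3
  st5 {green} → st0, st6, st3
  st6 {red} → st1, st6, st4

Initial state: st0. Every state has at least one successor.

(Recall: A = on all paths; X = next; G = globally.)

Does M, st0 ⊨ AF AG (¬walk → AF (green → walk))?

Yes

States satisfying AG (¬walk → AF (green → walk)): {st0}.
States satisfying AF AG (¬walk → AF (green → walk)): {st0}.
st0 ∈ Sat(AF AG (¬walk → AF (green → walk))).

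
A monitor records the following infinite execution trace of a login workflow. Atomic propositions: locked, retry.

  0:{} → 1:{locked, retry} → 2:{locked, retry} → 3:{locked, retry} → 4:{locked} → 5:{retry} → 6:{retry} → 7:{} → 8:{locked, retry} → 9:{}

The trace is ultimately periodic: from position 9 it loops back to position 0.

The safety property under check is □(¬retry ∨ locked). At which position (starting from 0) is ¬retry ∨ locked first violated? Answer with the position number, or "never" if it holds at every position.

Check ¬retry ∨ locked at each position in order: 0 ✓, 1 ✓, 2 ✓, 3 ✓, 4 ✓.
At position 5 the labels are {retry}, so ¬retry ∨ locked is false there. This is the first violation.

5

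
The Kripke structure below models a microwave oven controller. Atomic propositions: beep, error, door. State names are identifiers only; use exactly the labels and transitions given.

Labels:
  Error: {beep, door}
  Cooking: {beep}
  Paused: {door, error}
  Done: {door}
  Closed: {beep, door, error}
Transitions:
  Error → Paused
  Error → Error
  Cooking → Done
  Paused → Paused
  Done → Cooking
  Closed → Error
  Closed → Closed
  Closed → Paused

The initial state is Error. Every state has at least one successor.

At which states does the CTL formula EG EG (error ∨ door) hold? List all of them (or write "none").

{Error, Paused, Closed}

States satisfying EG (error ∨ door): {Error, Paused, Closed}.
States satisfying EG EG (error ∨ door): {Error, Paused, Closed}.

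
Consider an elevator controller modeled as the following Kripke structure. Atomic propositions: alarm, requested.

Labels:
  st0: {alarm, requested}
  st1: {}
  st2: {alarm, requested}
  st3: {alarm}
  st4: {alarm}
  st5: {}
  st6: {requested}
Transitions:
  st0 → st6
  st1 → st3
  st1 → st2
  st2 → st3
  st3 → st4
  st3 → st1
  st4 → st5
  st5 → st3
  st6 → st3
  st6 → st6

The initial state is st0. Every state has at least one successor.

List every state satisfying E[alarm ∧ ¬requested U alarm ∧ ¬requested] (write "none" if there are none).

States satisfying alarm ∧ ¬requested: {st3, st4}.
States satisfying E[alarm ∧ ¬requested U alarm ∧ ¬requested]: {st3, st4}.

{st3, st4}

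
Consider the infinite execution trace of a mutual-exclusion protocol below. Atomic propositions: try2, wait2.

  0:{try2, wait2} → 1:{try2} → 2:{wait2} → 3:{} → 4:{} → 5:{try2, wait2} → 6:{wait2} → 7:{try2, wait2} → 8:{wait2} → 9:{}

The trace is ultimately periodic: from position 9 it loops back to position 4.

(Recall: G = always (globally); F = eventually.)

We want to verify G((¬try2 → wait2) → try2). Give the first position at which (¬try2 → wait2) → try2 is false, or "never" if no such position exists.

2

Check (¬try2 → wait2) → try2 at each position in order: 0 ✓, 1 ✓.
At position 2 the labels are {wait2}, so (¬try2 → wait2) → try2 is false there. This is the first violation.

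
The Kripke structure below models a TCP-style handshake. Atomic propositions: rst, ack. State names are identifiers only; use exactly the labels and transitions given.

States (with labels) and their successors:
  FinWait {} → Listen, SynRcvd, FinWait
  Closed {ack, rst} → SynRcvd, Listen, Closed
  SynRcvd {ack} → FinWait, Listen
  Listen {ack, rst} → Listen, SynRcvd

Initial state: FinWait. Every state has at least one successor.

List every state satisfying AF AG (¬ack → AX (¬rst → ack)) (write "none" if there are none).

States satisfying AG (¬ack → AX (¬rst → ack)): ∅.
States satisfying AF AG (¬ack → AX (¬rst → ack)): ∅.

none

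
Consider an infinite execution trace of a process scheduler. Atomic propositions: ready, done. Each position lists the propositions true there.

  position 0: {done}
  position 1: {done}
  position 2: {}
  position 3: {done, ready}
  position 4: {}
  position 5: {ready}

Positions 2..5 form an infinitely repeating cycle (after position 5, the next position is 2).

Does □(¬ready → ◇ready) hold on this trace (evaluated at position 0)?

Holds

¬ready → ◇ready holds at every position 0..5, and those are all positions ever visited, so □(¬ready → ◇ready) holds.
Positions where ¬ready holds: 0, 1, 2, 4.
Check ◇ready at each: 0→ok, 1→ok, 2→ok, 4→ok.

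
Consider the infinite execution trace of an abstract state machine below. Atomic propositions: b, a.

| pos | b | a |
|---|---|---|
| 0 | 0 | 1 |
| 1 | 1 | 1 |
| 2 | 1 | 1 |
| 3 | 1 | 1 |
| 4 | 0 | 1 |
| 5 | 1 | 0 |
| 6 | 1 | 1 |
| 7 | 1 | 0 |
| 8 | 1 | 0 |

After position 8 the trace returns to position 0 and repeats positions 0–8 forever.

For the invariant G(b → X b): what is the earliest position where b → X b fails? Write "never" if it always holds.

Check b → X b at each position in order: 0 ✓, 1 ✓, 2 ✓.
At position 3 the labels are {a, b} and the next position 4 has {a}, so b → X b is false there. This is the first violation.

3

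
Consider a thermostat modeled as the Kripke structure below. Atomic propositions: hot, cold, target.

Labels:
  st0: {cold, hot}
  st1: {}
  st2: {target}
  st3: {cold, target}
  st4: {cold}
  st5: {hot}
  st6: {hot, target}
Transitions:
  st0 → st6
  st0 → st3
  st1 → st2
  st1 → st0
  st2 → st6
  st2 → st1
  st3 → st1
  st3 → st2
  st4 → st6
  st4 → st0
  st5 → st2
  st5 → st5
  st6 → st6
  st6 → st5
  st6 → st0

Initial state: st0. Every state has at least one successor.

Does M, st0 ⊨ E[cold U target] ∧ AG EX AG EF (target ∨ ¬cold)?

States satisfying cold: {st0, st3, st4}.
States satisfying target: {st2, st3, st6}.
States satisfying E[cold U target]: {st0, st2, st3, st4, st6}.
States satisfying EX AG EF (target ∨ ¬cold): {st0, st1, st2, st3, st4, st5, st6}.
States satisfying AG EX AG EF (target ∨ ¬cold): {st0, st1, st2, st3, st4, st5, st6}.
States satisfying E[cold U target] ∧ AG EX AG EF (target ∨ ¬cold): {st0, st2, st3, st4, st6}.
st0 ∈ Sat(E[cold U target] ∧ AG EX AG EF (target ∨ ¬cold)).

Yes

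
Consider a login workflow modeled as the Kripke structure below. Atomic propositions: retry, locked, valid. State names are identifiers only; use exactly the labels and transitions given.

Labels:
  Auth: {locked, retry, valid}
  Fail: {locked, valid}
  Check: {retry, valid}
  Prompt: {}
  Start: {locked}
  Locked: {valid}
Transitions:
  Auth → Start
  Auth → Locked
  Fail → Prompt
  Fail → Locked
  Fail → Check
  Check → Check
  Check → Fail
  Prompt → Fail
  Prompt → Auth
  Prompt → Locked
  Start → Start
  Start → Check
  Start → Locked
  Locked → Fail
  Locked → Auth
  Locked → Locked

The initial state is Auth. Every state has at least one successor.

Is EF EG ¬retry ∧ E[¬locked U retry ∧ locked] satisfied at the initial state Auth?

States satisfying EG ¬retry: {Fail, Prompt, Start, Locked}.
States satisfying EF EG ¬retry: {Auth, Fail, Check, Prompt, Start, Locked}.
States satisfying ¬locked: {Check, Prompt, Locked}.
States satisfying retry ∧ locked: {Auth}.
States satisfying E[¬locked U retry ∧ locked]: {Auth, Prompt, Locked}.
States satisfying EF EG ¬retry ∧ E[¬locked U retry ∧ locked]: {Auth, Prompt, Locked}.
Auth ∈ Sat(EF EG ¬retry ∧ E[¬locked U retry ∧ locked]).

Yes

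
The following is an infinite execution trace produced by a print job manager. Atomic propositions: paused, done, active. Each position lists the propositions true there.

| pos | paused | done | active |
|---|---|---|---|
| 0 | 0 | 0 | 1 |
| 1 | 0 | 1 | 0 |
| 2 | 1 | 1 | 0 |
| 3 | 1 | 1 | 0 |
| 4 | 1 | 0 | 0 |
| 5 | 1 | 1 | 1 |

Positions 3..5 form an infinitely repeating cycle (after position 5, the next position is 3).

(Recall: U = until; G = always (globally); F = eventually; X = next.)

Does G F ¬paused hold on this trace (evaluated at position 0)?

Does not hold

F ¬paused must hold at every position from 0 onward. It fails at position 2, so G F ¬paused is false.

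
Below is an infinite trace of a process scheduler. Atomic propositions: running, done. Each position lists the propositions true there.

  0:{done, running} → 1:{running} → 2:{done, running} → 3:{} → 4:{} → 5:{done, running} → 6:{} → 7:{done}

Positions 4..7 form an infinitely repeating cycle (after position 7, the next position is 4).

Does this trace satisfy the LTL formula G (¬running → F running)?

Satisfied

¬running → F running holds at every position 0..7, and those are all positions ever visited, so G (¬running → F running) holds.
Positions where ¬running holds: 3, 4, 6, 7.
Check F running at each: 3→ok, 4→ok, 6→ok, 7→ok.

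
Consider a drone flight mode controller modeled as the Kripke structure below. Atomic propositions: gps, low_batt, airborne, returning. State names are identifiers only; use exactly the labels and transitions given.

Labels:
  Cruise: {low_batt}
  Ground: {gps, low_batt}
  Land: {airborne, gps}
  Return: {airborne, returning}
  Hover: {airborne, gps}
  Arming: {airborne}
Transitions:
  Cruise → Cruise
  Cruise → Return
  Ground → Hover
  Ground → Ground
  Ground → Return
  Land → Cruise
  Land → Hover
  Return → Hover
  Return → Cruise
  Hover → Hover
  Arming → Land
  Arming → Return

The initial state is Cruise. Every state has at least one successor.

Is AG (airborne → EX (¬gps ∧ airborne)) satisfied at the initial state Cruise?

States satisfying airborne → EX (¬gps ∧ airborne): {Cruise, Ground, Arming}.
States satisfying AG (airborne → EX (¬gps ∧ airborne)): ∅.
Hover is reachable from Cruise and violates airborne → EX (¬gps ∧ airborne), so AG fails at Cruise.
Cruise ∉ Sat(AG (airborne → EX (¬gps ∧ airborne))).

No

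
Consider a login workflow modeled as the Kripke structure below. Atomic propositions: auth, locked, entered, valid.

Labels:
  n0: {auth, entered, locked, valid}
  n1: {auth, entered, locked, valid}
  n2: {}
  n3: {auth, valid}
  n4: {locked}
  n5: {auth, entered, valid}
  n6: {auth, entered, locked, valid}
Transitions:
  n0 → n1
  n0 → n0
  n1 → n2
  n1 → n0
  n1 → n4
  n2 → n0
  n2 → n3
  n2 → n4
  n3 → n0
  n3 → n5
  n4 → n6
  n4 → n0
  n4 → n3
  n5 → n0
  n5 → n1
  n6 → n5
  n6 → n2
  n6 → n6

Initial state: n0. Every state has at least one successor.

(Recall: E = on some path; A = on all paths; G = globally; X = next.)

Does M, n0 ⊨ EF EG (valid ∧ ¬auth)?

Does not hold

States satisfying EG (valid ∧ ¬auth): ∅.
States satisfying EF EG (valid ∧ ¬auth): ∅.
No suitable path/successor from n0 witnesses the formula.
n0 ∉ Sat(EF EG (valid ∧ ¬auth)).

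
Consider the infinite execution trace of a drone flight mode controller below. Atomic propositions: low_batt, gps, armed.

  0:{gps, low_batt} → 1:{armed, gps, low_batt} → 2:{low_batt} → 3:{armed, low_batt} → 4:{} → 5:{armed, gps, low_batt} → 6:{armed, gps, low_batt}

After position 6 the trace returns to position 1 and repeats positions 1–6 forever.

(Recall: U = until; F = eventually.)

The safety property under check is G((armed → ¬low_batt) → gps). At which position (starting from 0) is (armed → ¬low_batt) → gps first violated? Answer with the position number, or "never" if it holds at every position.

Check (armed → ¬low_batt) → gps at each position in order: 0 ✓, 1 ✓.
At position 2 the labels are {low_batt}, so (armed → ¬low_batt) → gps is false there. This is the first violation.

2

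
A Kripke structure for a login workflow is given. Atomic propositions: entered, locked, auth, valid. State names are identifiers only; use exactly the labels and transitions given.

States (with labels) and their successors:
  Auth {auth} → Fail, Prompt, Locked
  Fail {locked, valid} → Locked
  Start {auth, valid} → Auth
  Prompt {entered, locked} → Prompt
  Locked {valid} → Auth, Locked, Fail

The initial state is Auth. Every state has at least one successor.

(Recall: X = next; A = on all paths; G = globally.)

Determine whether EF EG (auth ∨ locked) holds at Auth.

States satisfying EG (auth ∨ locked): {Auth, Start, Prompt}.
States satisfying EF EG (auth ∨ locked): {Auth, Fail, Start, Prompt, Locked}.
Some path from Auth reaches a state where EG (auth ∨ locked) holds.
Auth ∈ Sat(EF EG (auth ∨ locked)).

Yes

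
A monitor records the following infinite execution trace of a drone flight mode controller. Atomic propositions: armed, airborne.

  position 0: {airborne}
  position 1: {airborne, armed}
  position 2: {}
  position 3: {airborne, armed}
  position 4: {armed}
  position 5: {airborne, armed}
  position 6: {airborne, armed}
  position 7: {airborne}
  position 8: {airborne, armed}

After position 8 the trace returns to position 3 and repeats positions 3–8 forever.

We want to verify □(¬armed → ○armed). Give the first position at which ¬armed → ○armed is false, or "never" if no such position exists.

never

¬armed → ○armed holds at every position 0..8, and those are all the positions the trace ever visits, so the invariant □(¬armed → ○armed) is never violated.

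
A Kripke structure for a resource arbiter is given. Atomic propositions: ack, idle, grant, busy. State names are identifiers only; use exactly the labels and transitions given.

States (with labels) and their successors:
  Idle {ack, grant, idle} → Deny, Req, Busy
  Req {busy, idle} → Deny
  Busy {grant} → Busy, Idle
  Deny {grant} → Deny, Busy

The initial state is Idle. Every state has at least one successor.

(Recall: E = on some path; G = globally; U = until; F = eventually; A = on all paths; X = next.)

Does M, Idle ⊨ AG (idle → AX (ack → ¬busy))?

Yes

States satisfying idle → AX (ack → ¬busy): {Idle, Req, Busy, Deny}.
States satisfying AG (idle → AX (ack → ¬busy)): {Idle, Req, Busy, Deny}.
Every state reachable from Idle satisfies idle → AX (ack → ¬busy).
Idle ∈ Sat(AG (idle → AX (ack → ¬busy))).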